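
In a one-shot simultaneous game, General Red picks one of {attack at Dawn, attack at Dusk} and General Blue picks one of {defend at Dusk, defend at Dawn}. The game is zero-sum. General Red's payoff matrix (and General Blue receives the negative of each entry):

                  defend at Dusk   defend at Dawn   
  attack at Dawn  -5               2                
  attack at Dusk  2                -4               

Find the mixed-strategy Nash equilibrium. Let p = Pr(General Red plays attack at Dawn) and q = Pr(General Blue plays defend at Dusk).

p = 6/13, q = 6/13

General Red's mix must leave General Blue indifferent between defend at Dusk and defend at Dawn.
  General Blue's payoff to defend at Dusk: p·5 + (1−p)·(-2) = 7p - 2
  General Blue's payoff to defend at Dawn: p·(-2) + (1−p)·4 = -6p + 4
  7p - 2 = -6p + 4  ⇒  13p = 6  ⇒  p = 6/13.
In a mixed equilibrium General Red is indifferent between attack at Dawn and attack at Dusk; this condition fixes q.
  General Red's payoff from attack at Dawn: q·(-5) + (1−q)·2 = -7q + 2
  General Red's payoff from attack at Dusk: q·2 + (1−q)·(-4) = 6q - 4
  -7q + 2 = 6q - 4  ⇒  -13q = -6  ⇒  q = 6/13.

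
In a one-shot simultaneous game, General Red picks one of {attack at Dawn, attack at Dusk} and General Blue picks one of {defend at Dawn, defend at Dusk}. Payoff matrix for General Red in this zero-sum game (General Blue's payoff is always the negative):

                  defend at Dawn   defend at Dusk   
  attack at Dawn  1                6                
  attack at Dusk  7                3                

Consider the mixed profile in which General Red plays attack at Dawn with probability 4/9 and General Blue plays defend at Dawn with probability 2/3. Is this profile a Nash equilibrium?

Given General Blue's mix q = 2/3, General Red's payoff from attack at Dawn is 8/3 but from attack at Dusk is 17/3. General Red strictly prefers attack at Dusk, so General Red would not mix.
So the proposed profile is not a Nash equilibrium.

No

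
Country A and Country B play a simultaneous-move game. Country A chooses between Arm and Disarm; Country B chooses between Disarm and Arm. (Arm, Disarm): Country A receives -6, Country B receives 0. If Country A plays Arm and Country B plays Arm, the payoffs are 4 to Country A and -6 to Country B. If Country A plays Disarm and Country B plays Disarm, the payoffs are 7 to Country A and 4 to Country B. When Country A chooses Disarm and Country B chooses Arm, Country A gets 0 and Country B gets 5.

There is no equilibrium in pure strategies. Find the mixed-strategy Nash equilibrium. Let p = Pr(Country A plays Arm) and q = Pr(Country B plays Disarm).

Country B's indifference between Disarm and Arm determines Country A's mixing probability p:
  Country B's expected payoff from Disarm: p·0 + (1−p)·4 = -4p + 4
  Country B's expected payoff from Arm: p·(-6) + (1−p)·5 = -11p + 5
  -4p + 4 = -11p + 5  ⇒  7p = 1  ⇒  p = 1/7.
For Country A to be willing to mix, Country A must be indifferent between Arm and Disarm, which pins down Country B's mix.
  Country A's expected payoff from Arm: q·(-6) + (1−q)·4 = -10q + 4
  Country A's expected payoff from Disarm: q·7 + (1−q)·0 = 7q
  -10q + 4 = 7q  ⇒  -17q = -4  ⇒  q = 4/17.

p = 1/7, q = 4/17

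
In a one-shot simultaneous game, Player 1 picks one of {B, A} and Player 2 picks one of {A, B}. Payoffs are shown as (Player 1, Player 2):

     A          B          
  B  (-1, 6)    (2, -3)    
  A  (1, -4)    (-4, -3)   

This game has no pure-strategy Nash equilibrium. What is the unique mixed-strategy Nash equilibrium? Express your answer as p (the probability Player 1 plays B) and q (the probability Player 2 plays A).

p = 1/10, q = 3/4

Set Player 2's expected payoff from A equal to that from B:
  Player 2's payoff to A: p·6 + (1−p)·(-4) = 10p - 4
  Player 2's payoff to B: p·(-3) + (1−p)·(-3) = -3
  10p - 4 = -3  ⇒  10p = 1  ⇒  p = 1/10.
Set Player 1's expected payoff from B equal to that from A:
  Player 1's payoff from B: q·(-1) + (1−q)·2 = -3q + 2
  Player 1's payoff from A: q·1 + (1−q)·(-4) = 5q - 4
  -3q + 2 = 5q - 4  ⇒  -8q = -6  ⇒  q = 3/4.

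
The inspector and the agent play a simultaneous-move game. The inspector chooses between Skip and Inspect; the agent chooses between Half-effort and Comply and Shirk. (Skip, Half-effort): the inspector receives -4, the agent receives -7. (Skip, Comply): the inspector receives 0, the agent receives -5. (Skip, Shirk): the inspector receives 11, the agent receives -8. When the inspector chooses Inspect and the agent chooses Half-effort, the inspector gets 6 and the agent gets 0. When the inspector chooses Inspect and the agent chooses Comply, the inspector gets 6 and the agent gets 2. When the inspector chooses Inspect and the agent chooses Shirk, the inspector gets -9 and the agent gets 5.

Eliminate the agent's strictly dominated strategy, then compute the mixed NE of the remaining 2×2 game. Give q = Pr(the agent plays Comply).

The agent's strategy Half-effort is strictly dominated by Comply: -5 > -7 and 2 > 0. Eliminate Half-effort.
The agent's mix must leave the inspector indifferent between Skip and Inspect.
  the inspector's payoff from Skip: q·0 + (1−q)·11 = -11q + 11
  the inspector's payoff from Inspect: q·6 + (1−q)·(-9) = 15q - 9
  -11q + 11 = 15q - 9  ⇒  -26q = -20  ⇒  q = 10/13.

q = 10/13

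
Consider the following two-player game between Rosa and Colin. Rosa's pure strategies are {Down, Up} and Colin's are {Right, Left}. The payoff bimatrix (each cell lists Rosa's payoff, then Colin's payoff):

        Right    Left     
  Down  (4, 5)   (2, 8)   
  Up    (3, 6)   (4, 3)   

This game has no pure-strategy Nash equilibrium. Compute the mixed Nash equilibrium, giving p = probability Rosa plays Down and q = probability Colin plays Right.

In a mixed equilibrium Colin is indifferent between Right and Left; this condition fixes p.
  Colin's payoff to Right: p·5 + (1−p)·6 = -p + 6
  Colin's payoff to Left: p·8 + (1−p)·3 = 5p + 3
  -p + 6 = 5p + 3  ⇒  -6p = -3  ⇒  p = 1/2.
For Rosa to be willing to mix, Rosa must be indifferent between Down and Up, which pins down Colin's mix.
  Rosa's payoff from Down: q·4 + (1−q)·2 = 2q + 2
  Rosa's payoff from Up: q·3 + (1−q)·4 = -q + 4
  2q + 2 = -q + 4  ⇒  3q = 2  ⇒  q = 2/3.

p = 1/2, q = 2/3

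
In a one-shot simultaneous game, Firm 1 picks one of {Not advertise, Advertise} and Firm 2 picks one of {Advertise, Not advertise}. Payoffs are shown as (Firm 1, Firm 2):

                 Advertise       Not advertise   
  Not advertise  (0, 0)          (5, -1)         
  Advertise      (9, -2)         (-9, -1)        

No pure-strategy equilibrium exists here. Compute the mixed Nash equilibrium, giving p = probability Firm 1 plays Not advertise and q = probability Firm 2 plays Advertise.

p = 1/2, q = 14/23

Firm 1's mix must leave Firm 2 indifferent between Advertise and Not advertise.
  Firm 2's payoff to Advertise: p·0 + (1−p)·(-2) = 2p - 2
  Firm 2's payoff to Not advertise: p·(-1) + (1−p)·(-1) = -1
  2p - 2 = -1  ⇒  2p = 1  ⇒  p = 1/2.
In a mixed equilibrium Firm 1 is indifferent between Not advertise and Advertise; this condition fixes q.
  Firm 1's expected payoff from Not advertise: q·0 + (1−q)·5 = -5q + 5
  Firm 1's expected payoff from Advertise: q·9 + (1−q)·(-9) = 18q - 9
  -5q + 5 = 18q - 9  ⇒  -23q = -14  ⇒  q = 14/23.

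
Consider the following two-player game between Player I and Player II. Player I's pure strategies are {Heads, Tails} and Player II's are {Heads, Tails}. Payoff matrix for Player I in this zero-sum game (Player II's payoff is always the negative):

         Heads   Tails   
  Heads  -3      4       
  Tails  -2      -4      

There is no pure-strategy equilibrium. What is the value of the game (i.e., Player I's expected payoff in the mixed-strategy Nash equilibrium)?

v = -20/9

For Player I to be willing to mix, Player I must be indifferent between Heads and Tails, which pins down Player II's mix.
  Player I's payoff from Heads: q·(-3) + (1−q)·4 = -7q + 4
  Player I's payoff from Tails: q·(-2) + (1−q)·(-4) = 2q - 4
  -7q + 4 = 2q - 4  ⇒  -9q = -8  ⇒  q = 8/9.
The value is Player I's expected payoff against this mix (using Heads): (8/9)·(-3) + (1/9)·4 = -20/9.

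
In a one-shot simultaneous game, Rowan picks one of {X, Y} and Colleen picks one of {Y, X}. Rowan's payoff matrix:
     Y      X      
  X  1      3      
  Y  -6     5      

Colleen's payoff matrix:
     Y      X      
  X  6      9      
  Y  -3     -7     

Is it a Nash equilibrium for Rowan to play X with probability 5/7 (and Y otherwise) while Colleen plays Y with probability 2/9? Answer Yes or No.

Given Rowan's mix p = 5/7, Colleen's payoff from Y is 24/7 but from X is 31/7. Colleen strictly prefers X, so Colleen would not mix.
So the proposed profile is not a Nash equilibrium.

No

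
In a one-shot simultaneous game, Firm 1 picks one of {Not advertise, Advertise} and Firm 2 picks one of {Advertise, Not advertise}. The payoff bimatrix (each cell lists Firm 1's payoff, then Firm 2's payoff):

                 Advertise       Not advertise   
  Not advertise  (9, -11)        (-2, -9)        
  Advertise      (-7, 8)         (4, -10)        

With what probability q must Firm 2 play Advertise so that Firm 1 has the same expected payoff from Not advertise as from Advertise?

q = 3/11

For Firm 1 to be willing to mix, Firm 1 must be indifferent between Not advertise and Advertise, which pins down Firm 2's mix.
  Firm 1's expected payoff from Not advertise: q·9 + (1−q)·(-2) = 11q - 2
  Firm 1's expected payoff from Advertise: q·(-7) + (1−q)·4 = -11q + 4
  11q - 2 = -11q + 4  ⇒  22q = 6  ⇒  q = 3/11.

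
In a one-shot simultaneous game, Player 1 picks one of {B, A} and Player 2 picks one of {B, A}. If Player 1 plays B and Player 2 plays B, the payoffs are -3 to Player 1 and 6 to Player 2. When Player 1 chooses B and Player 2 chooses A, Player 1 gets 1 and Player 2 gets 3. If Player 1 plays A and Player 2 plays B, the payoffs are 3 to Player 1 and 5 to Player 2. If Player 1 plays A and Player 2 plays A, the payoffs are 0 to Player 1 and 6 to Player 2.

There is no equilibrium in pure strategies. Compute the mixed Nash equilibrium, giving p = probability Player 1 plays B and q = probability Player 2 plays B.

Player 1's mix must leave Player 2 indifferent between B and A.
  Player 2's payoff to B: p·6 + (1−p)·5 = p + 5
  Player 2's payoff to A: p·3 + (1−p)·6 = -3p + 6
  p + 5 = -3p + 6  ⇒  4p = 1  ⇒  p = 1/4.
Player 2's mix must leave Player 1 indifferent between B and A.
  Player 1's payoff from B: q·(-3) + (1−q)·1 = -4q + 1
  Player 1's payoff from A: q·3 + (1−q)·0 = 3q
  -4q + 1 = 3q  ⇒  -7q = -1  ⇒  q = 1/7.

p = 1/4, q = 1/7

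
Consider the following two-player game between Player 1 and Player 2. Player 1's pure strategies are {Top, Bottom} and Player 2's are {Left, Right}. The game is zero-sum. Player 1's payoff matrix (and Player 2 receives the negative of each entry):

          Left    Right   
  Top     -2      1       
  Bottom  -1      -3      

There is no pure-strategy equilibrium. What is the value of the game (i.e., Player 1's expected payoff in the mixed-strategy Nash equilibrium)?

Player 2's mix must leave Player 1 indifferent between Top and Bottom.
  Player 1's payoff from Top: q·(-2) + (1−q)·1 = -3q + 1
  Player 1's payoff from Bottom: q·(-1) + (1−q)·(-3) = 2q - 3
  -3q + 1 = 2q - 3  ⇒  -5q = -4  ⇒  q = 4/5.
The value is Player 1's expected payoff against this mix (using Top): (4/5)·(-2) + (1/5)·1 = -7/5.

v = -7/5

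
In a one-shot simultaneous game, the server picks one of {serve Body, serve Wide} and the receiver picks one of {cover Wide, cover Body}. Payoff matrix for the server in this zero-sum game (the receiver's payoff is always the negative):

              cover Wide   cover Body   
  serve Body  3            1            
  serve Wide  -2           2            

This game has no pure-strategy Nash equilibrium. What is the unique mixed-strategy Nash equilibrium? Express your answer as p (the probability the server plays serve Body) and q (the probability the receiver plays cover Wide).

In a mixed equilibrium the receiver is indifferent between cover Wide and cover Body; this condition fixes p.
  the receiver's payoff to cover Wide: p·(-3) + (1−p)·2 = -5p + 2
  the receiver's payoff to cover Body: p·(-1) + (1−p)·(-2) = p - 2
  -5p + 2 = p - 2  ⇒  -6p = -4  ⇒  p = 2/3.
The server's indifference between serve Body and serve Wide determines the receiver's mixing probability q:
  the server's expected payoff from serve Body: q·3 + (1−q)·1 = 2q + 1
  the server's expected payoff from serve Wide: q·(-2) + (1−q)·2 = -4q + 2
  2q + 1 = -4q + 2  ⇒  6q = 1  ⇒  q = 1/6.

p = 2/3, q = 1/6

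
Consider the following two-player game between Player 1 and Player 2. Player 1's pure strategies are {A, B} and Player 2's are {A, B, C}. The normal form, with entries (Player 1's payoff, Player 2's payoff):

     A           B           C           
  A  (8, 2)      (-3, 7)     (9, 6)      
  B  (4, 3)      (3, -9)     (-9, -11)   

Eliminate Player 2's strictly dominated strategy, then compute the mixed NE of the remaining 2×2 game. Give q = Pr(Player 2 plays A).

q = 3/5

Player 2's strategy C is strictly dominated by B: 7 > 6 and -9 > -11. Eliminate C.
Player 1's indifference between A and B determines Player 2's mixing probability q:
  Player 1's expected payoff from A: q·8 + (1−q)·(-3) = 11q - 3
  Player 1's expected payoff from B: q·4 + (1−q)·3 = q + 3
  11q - 3 = q + 3  ⇒  10q = 6  ⇒  q = 3/5.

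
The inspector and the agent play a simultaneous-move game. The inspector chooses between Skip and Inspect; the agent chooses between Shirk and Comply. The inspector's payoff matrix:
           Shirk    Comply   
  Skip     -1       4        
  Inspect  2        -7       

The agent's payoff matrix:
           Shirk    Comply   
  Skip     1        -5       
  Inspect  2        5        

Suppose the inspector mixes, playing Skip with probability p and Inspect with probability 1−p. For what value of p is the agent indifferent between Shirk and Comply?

p = 1/3

Set the agent's expected payoff from Shirk equal to that from Comply:
  the agent's payoff from Shirk: p·1 + (1−p)·2 = -p + 2
  the agent's payoff from Comply: p·(-5) + (1−p)·5 = -10p + 5
  -p + 2 = -10p + 5  ⇒  9p = 3  ⇒  p = 1/3.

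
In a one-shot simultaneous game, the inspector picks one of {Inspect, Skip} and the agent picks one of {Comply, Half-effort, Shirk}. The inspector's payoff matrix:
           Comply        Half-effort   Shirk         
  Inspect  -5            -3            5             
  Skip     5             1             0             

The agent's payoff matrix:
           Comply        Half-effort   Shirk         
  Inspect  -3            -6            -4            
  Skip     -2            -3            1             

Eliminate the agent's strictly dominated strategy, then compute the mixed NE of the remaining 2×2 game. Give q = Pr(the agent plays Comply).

The agent's strategy Half-effort is strictly dominated by Comply: -3 > -6 and -2 > -3. Eliminate Half-effort.
The agent's mix must leave the inspector indifferent between Inspect and Skip.
  the inspector's payoff to Inspect: q·(-5) + (1−q)·5 = -10q + 5
  the inspector's payoff to Skip: q·5 + (1−q)·0 = 5q
  -10q + 5 = 5q  ⇒  -15q = -5  ⇒  q = 1/3.

q = 1/3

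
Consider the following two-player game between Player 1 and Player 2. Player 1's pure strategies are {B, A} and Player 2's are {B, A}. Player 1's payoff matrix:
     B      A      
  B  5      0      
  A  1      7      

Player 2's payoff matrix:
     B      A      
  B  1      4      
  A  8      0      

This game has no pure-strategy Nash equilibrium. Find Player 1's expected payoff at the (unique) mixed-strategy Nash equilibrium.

Player 2's mix must leave Player 1 indifferent between B and A.
  Player 1's payoff from B: q·5 + (1−q)·0 = 5q
  Player 1's payoff from A: q·1 + (1−q)·7 = -6q + 7
  5q = -6q + 7  ⇒  11q = 7  ⇒  q = 7/11.
At equilibrium Player 1 is indifferent across rows, so Player 1's payoff equals the payoff from B: (7/11)·5 + (4/11)·0 = 35/11.

35/11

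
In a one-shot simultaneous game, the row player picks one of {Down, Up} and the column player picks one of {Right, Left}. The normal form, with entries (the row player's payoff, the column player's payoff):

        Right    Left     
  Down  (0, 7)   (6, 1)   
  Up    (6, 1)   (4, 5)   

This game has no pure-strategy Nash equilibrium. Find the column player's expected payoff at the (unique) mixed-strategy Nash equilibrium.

The column player's indifference between Right and Left determines the row player's mixing probability p:
  the column player's payoff from Right: p·7 + (1−p)·1 = 6p + 1
  the column player's payoff from Left: p·1 + (1−p)·5 = -4p + 5
  6p + 1 = -4p + 5  ⇒  10p = 4  ⇒  p = 2/5.
At equilibrium the column player is indifferent across columns, so the column player's payoff equals the payoff from Right: (2/5)·7 + (3/5)·1 = 17/5.

17/5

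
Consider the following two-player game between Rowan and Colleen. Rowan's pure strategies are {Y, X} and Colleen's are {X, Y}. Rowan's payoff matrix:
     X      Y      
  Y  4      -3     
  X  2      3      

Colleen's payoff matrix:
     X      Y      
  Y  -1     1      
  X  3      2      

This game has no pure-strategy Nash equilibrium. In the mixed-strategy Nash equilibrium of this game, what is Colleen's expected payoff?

In a mixed equilibrium Colleen is indifferent between X and Y; this condition fixes p.
  Colleen's expected payoff from X: p·(-1) + (1−p)·3 = -4p + 3
  Colleen's expected payoff from Y: p·1 + (1−p)·2 = -p + 2
  -4p + 3 = -p + 2  ⇒  -3p = -1  ⇒  p = 1/3.
At equilibrium Colleen is indifferent across columns, so Colleen's payoff equals the payoff from X: (1/3)·(-1) + (2/3)·3 = 5/3.

5/3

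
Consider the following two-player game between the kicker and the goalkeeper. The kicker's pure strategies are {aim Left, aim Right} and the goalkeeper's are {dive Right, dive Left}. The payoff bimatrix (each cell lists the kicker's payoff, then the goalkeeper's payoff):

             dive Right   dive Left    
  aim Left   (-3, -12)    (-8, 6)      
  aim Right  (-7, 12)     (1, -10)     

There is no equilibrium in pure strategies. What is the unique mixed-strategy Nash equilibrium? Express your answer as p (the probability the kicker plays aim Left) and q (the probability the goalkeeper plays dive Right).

Set the goalkeeper's expected payoff from dive Right equal to that from dive Left:
  the goalkeeper's payoff to dive Right: p·(-12) + (1−p)·12 = -24p + 12
  the goalkeeper's payoff to dive Left: p·6 + (1−p)·(-10) = 16p - 10
  -24p + 12 = 16p - 10  ⇒  -40p = -22  ⇒  p = 11/20.
Set the kicker's expected payoff from aim Left equal to that from aim Right:
  the kicker's payoff to aim Left: q·(-3) + (1−q)·(-8) = 5q - 8
  the kicker's payoff to aim Right: q·(-7) + (1−q)·1 = -8q + 1
  5q - 8 = -8q + 1  ⇒  13q = 9  ⇒  q = 9/13.

p = 11/20, q = 9/13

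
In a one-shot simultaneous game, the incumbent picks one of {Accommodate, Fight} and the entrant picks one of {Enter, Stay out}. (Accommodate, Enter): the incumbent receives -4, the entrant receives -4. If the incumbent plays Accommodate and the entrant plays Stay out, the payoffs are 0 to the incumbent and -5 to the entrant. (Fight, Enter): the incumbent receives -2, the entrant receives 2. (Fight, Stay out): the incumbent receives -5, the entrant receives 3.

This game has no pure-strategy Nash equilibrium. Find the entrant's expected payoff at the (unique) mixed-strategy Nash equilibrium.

Set the entrant's expected payoff from Enter equal to that from Stay out:
  the entrant's expected payoff from Enter: p·(-4) + (1−p)·2 = -6p + 2
  the entrant's expected payoff from Stay out: p·(-5) + (1−p)·3 = -8p + 3
  -6p + 2 = -8p + 3  ⇒  2p = 1  ⇒  p = 1/2.
At equilibrium the entrant is indifferent across columns, so the entrant's payoff equals the payoff from Enter: (1/2)·(-4) + (1/2)·2 = -1.

-1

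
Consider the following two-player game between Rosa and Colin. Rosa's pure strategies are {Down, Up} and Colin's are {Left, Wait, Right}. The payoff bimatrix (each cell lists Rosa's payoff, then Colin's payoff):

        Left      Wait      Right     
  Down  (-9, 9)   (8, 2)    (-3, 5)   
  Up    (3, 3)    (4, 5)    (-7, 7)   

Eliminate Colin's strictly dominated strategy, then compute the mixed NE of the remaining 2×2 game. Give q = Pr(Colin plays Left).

Colin's strategy Wait is strictly dominated by Right: 5 > 2 and 7 > 5. Eliminate Wait.
Colin's mix must leave Rosa indifferent between Down and Up.
  Rosa's expected payoff from Down: q·(-9) + (1−q)·(-3) = -6q - 3
  Rosa's expected payoff from Up: q·3 + (1−q)·(-7) = 10q - 7
  -6q - 3 = 10q - 7  ⇒  -16q = -4  ⇒  q = 1/4.

q = 1/4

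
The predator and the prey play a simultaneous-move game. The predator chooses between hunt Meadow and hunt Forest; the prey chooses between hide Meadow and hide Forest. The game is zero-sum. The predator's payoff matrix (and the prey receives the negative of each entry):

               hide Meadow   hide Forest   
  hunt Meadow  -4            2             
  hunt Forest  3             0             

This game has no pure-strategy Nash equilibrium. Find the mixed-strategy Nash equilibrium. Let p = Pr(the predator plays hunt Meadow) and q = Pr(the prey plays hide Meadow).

The predator's mix must leave the prey indifferent between hide Meadow and hide Forest.
  the prey's expected payoff from hide Meadow: p·4 + (1−p)·(-3) = 7p - 3
  the prey's expected payoff from hide Forest: p·(-2) + (1−p)·0 = -2p
  7p - 3 = -2p  ⇒  9p = 3  ⇒  p = 1/3.
Set the predator's expected payoff from hunt Meadow equal to that from hunt Forest:
  the predator's payoff to hunt Meadow: q·(-4) + (1−q)·2 = -6q + 2
  the predator's payoff to hunt Forest: q·3 + (1−q)·0 = 3q
  -6q + 2 = 3q  ⇒  -9q = -2  ⇒  q = 2/9.

p = 1/3, q = 2/9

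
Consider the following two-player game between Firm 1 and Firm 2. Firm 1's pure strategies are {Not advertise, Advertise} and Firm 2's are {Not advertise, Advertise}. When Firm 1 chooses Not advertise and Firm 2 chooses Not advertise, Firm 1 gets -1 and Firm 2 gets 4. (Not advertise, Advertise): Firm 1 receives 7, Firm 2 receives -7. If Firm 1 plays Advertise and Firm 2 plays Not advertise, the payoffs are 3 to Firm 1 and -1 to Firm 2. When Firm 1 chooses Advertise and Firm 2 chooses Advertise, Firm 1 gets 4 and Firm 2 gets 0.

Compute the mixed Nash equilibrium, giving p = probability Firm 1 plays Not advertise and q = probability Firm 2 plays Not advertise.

Firm 1's mix must leave Firm 2 indifferent between Not advertise and Advertise.
  Firm 2's payoff from Not advertise: p·4 + (1−p)·(-1) = 5p - 1
  Firm 2's payoff from Advertise: p·(-7) + (1−p)·0 = -7p
  5p - 1 = -7p  ⇒  12p = 1  ⇒  p = 1/12.
Firm 2's mix must leave Firm 1 indifferent between Not advertise and Advertise.
  Firm 1's expected payoff from Not advertise: q·(-1) + (1−q)·7 = -8q + 7
  Firm 1's expected payoff from Advertise: q·3 + (1−q)·4 = -q + 4
  -8q + 7 = -q + 4  ⇒  -7q = -3  ⇒  q = 3/7.

p = 1/12, q = 3/7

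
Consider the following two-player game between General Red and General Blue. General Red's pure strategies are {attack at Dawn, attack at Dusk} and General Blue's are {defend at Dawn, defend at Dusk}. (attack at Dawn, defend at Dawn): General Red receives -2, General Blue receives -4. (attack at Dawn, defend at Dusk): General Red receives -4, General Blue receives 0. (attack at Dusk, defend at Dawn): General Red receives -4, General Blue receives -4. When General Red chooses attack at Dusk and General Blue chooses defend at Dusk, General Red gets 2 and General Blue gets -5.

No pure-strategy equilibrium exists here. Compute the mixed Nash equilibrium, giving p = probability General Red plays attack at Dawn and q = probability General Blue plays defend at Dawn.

In a mixed equilibrium General Blue is indifferent between defend at Dawn and defend at Dusk; this condition fixes p.
  General Blue's payoff from defend at Dawn: p·(-4) + (1−p)·(-4) = -4
  General Blue's payoff from defend at Dusk: p·0 + (1−p)·(-5) = 5p - 5
  -4 = 5p - 5  ⇒  -5p = -1  ⇒  p = 1/5.
General Red's indifference between attack at Dawn and attack at Dusk determines General Blue's mixing probability q:
  General Red's payoff from attack at Dawn: q·(-2) + (1−q)·(-4) = 2q - 4
  General Red's payoff from attack at Dusk: q·(-4) + (1−q)·2 = -6q + 2
  2q - 4 = -6q + 2  ⇒  8q = 6  ⇒  q = 3/4.

p = 1/5, q = 3/4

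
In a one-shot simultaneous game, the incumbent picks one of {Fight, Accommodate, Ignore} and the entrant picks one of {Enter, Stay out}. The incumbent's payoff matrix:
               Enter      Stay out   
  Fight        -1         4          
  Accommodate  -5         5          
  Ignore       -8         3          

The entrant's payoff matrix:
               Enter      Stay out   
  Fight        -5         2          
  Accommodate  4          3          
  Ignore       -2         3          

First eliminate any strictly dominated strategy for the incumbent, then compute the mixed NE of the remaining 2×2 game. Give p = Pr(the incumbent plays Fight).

The incumbent's strategy Ignore is strictly dominated by Accommodate: -5 > -8 and 5 > 3. Eliminate Ignore.
The incumbent's mix must leave the entrant indifferent between Enter and Stay out.
  the entrant's payoff to Enter: p·(-5) + (1−p)·4 = -9p + 4
  the entrant's payoff to Stay out: p·2 + (1−p)·3 = -p + 3
  -9p + 4 = -p + 3  ⇒  -8p = -1  ⇒  p = 1/8.

p = 1/8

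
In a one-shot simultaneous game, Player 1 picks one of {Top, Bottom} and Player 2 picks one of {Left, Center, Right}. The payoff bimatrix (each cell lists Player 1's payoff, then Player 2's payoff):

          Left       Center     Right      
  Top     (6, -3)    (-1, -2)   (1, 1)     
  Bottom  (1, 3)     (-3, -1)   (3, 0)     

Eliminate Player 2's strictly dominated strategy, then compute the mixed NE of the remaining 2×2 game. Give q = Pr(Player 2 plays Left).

q = 2/7

Player 2's strategy Center is strictly dominated by Right: 1 > -2 and 0 > -1. Eliminate Center.
In a mixed equilibrium Player 1 is indifferent between Top and Bottom; this condition fixes q.
  Player 1's payoff from Top: q·6 + (1−q)·1 = 5q + 1
  Player 1's payoff from Bottom: q·1 + (1−q)·3 = -2q + 3
  5q + 1 = -2q + 3  ⇒  7q = 2  ⇒  q = 2/7.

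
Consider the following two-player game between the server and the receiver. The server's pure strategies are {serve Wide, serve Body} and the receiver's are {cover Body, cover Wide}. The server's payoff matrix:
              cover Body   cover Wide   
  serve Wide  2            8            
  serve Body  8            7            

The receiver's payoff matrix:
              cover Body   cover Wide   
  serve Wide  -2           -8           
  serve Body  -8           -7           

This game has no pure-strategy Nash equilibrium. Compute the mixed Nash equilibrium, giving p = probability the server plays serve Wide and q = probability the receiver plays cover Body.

For the receiver to be willing to mix, the receiver must be indifferent between cover Body and cover Wide, which pins down the server's mix.
  the receiver's expected payoff from cover Body: p·(-2) + (1−p)·(-8) = 6p - 8
  the receiver's expected payoff from cover Wide: p·(-8) + (1−p)·(-7) = -p - 7
  6p - 8 = -p - 7  ⇒  7p = 1  ⇒  p = 1/7.
The receiver's mix must leave the server indifferent between serve Wide and serve Body.
  the server's payoff from serve Wide: q·2 + (1−q)·8 = -6q + 8
  the server's payoff from serve Body: q·8 + (1−q)·7 = q + 7
  -6q + 8 = q + 7  ⇒  -7q = -1  ⇒  q = 1/7.

p = 1/7, q = 1/7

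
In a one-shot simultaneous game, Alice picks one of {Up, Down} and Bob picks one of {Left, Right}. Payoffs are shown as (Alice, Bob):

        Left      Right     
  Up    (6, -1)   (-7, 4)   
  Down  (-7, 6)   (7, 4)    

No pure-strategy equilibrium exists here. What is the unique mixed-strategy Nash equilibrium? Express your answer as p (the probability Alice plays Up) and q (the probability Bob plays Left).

p = 2/7, q = 14/27

Set Bob's expected payoff from Left equal to that from Right:
  Bob's payoff to Left: p·(-1) + (1−p)·6 = -7p + 6
  Bob's payoff to Right: p·4 + (1−p)·4 = 4
  -7p + 6 = 4  ⇒  -7p = -2  ⇒  p = 2/7.
In a mixed equilibrium Alice is indifferent between Up and Down; this condition fixes q.
  Alice's payoff from Up: q·6 + (1−q)·(-7) = 13q - 7
  Alice's payoff from Down: q·(-7) + (1−q)·7 = -14q + 7
  13q - 7 = -14q + 7  ⇒  27q = 14  ⇒  q = 14/27.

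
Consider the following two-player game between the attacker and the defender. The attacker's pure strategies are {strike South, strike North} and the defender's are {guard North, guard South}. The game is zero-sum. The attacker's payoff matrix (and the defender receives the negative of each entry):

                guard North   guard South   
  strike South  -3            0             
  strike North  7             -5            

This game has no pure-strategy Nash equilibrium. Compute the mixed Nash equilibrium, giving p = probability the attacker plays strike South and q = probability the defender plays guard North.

In a mixed equilibrium the defender is indifferent between guard North and guard South; this condition fixes p.
  the defender's payoff to guard North: p·3 + (1−p)·(-7) = 10p - 7
  the defender's payoff to guard South: p·0 + (1−p)·5 = -5p + 5
  10p - 7 = -5p + 5  ⇒  15p = 12  ⇒  p = 4/5.
The attacker's indifference between strike South and strike North determines the defender's mixing probability q:
  the attacker's payoff to strike South: q·(-3) + (1−q)·0 = -3q
  the attacker's payoff to strike North: q·7 + (1−q)·(-5) = 12q - 5
  -3q = 12q - 5  ⇒  -15q = -5  ⇒  q = 1/3.

p = 4/5, q = 1/3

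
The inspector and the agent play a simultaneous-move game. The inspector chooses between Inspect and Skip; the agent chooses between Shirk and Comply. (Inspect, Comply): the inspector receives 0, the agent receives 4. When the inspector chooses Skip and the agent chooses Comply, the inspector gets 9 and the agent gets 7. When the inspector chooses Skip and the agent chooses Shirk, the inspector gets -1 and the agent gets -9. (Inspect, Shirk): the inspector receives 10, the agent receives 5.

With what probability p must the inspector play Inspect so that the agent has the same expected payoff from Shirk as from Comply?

p = 16/17

Set the agent's expected payoff from Shirk equal to that from Comply:
  the agent's expected payoff from Shirk: p·5 + (1−p)·(-9) = 14p - 9
  the agent's expected payoff from Comply: p·4 + (1−p)·7 = -3p + 7
  14p - 9 = -3p + 7  ⇒  17p = 16  ⇒  p = 16/17.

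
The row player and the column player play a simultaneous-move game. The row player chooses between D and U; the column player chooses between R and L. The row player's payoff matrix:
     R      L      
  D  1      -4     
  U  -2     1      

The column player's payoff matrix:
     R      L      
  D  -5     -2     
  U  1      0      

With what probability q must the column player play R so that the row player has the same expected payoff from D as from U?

Set the row player's expected payoff from D equal to that from U:
  the row player's payoff from D: q·1 + (1−q)·(-4) = 5q - 4
  the row player's payoff from U: q·(-2) + (1−q)·1 = -3q + 1
  5q - 4 = -3q + 1  ⇒  8q = 5  ⇒  q = 5/8.

q = 5/8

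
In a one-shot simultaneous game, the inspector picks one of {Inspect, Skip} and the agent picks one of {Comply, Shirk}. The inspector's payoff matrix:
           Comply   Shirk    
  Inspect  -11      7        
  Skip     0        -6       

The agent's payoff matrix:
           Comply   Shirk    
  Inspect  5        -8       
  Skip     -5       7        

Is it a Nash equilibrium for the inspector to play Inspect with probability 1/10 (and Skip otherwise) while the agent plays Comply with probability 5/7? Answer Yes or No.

Given the inspector's mix p = 1/10, the agent's payoff from Comply is -4 but from Shirk is 11/2. The agent strictly prefers Shirk, so the agent would not mix.
So the proposed profile is not a Nash equilibrium.

No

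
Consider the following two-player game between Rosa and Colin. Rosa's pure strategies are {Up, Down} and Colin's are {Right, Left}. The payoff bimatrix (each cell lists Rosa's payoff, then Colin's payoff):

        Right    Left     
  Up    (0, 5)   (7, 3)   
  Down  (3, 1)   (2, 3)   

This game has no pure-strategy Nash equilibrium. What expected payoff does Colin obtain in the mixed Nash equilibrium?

3

Set Colin's expected payoff from Right equal to that from Left:
  Colin's expected payoff from Right: p·5 + (1−p)·1 = 4p + 1
  Colin's expected payoff from Left: p·3 + (1−p)·3 = 3
  4p + 1 = 3  ⇒  4p = 2  ⇒  p = 1/2.
At equilibrium Colin is indifferent across columns, so Colin's payoff equals the payoff from Right: (1/2)·5 + (1/2)·1 = 3.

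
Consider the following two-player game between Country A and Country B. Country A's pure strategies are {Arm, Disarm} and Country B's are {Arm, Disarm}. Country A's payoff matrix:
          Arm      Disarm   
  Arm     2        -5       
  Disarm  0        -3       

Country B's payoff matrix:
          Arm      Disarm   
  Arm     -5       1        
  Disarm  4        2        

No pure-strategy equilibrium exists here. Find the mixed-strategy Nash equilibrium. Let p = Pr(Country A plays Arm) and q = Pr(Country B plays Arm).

For Country B to be willing to mix, Country B must be indifferent between Arm and Disarm, which pins down Country A's mix.
  Country B's payoff from Arm: p·(-5) + (1−p)·4 = -9p + 4
  Country B's payoff from Disarm: p·1 + (1−p)·2 = -p + 2
  -9p + 4 = -p + 2  ⇒  -8p = -2  ⇒  p = 1/4.
Country A's indifference between Arm and Disarm determines Country B's mixing probability q:
  Country A's payoff to Arm: q·2 + (1−q)·(-5) = 7q - 5
  Country A's payoff to Disarm: q·0 + (1−q)·(-3) = 3q - 3
  7q - 5 = 3q - 3  ⇒  4q = 2  ⇒  q = 1/2.

p = 1/4, q = 1/2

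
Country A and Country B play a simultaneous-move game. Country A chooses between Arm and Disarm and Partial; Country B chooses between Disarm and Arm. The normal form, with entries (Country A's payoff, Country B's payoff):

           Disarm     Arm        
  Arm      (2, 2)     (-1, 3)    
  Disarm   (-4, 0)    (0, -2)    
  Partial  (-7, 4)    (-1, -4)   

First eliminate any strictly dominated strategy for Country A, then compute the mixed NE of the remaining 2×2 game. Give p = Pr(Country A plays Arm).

p = 2/3

Country A's strategy Partial is strictly dominated by Disarm: -4 > -7 and 0 > -1. Eliminate Partial.
In a mixed equilibrium Country B is indifferent between Disarm and Arm; this condition fixes p.
  Country B's payoff from Disarm: p·2 + (1−p)·0 = 2p
  Country B's payoff from Arm: p·3 + (1−p)·(-2) = 5p - 2
  2p = 5p - 2  ⇒  -3p = -2  ⇒  p = 2/3.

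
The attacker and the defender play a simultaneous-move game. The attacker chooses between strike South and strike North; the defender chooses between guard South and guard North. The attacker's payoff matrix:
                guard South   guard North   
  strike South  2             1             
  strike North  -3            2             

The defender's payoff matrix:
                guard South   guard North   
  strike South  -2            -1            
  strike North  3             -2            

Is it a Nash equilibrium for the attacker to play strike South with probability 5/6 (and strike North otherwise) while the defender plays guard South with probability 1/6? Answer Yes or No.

Yes

Check the defender's indifference given the attacker's mix p = 5/6:
  payoff from guard South = -7/6; payoff from guard North = -7/6 — equal.
Check the attacker's indifference given the defender's mix q = 1/6:
  payoff from strike South = 7/6; payoff from strike North = 7/6 — equal.
Both players are indifferent, so neither can profitably deviate.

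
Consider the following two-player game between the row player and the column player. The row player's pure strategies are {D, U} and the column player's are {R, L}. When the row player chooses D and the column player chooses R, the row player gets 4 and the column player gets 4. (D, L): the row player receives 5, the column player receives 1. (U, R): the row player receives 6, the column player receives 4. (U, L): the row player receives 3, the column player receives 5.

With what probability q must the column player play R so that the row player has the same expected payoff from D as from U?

The column player's mix must leave the row player indifferent between D and U.
  the row player's expected payoff from D: q·4 + (1−q)·5 = -q + 5
  the row player's expected payoff from U: q·6 + (1−q)·3 = 3q + 3
  -q + 5 = 3q + 3  ⇒  -4q = -2  ⇒  q = 1/2.

q = 1/2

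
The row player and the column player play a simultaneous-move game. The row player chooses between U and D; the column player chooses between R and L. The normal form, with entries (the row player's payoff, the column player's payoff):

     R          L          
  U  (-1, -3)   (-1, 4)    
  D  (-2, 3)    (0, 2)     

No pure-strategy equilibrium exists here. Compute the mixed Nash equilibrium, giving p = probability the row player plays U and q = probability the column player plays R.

p = 1/8, q = 1/2

In a mixed equilibrium the column player is indifferent between R and L; this condition fixes p.
  the column player's payoff from R: p·(-3) + (1−p)·3 = -6p + 3
  the column player's payoff from L: p·4 + (1−p)·2 = 2p + 2
  -6p + 3 = 2p + 2  ⇒  -8p = -1  ⇒  p = 1/8.
The row player's indifference between U and D determines the column player's mixing probability q:
  the row player's payoff from U: q·(-1) + (1−q)·(-1) = -1
  the row player's payoff from D: q·(-2) + (1−q)·0 = -2q
  -1 = -2q  ⇒  2q = 1  ⇒  q = 1/2.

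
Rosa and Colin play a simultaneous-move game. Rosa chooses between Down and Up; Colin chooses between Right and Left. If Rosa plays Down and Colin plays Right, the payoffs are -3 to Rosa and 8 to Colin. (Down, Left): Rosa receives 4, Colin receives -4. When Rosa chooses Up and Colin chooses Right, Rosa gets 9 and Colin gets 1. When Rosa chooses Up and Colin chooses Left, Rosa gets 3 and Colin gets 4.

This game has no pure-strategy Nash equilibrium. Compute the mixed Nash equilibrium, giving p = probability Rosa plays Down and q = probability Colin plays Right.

Set Colin's expected payoff from Right equal to that from Left:
  Colin's payoff from Right: p·8 + (1−p)·1 = 7p + 1
  Colin's payoff from Left: p·(-4) + (1−p)·4 = -8p + 4
  7p + 1 = -8p + 4  ⇒  15p = 3  ⇒  p = 1/5.
In a mixed equilibrium Rosa is indifferent between Down and Up; this condition fixes q.
  Rosa's expected payoff from Down: q·(-3) + (1−q)·4 = -7q + 4
  Rosa's expected payoff from Up: q·9 + (1−q)·3 = 6q + 3
  -7q + 4 = 6q + 3  ⇒  -13q = -1  ⇒  q = 1/13.

p = 1/5, q = 1/13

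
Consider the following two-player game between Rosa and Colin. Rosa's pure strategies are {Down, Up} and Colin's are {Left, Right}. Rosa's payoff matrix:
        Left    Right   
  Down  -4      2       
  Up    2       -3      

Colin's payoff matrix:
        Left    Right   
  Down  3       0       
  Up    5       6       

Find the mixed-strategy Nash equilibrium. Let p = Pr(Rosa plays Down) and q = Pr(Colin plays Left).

Rosa's mix must leave Colin indifferent between Left and Right.
  Colin's payoff from Left: p·3 + (1−p)·5 = -2p + 5
  Colin's payoff from Right: p·0 + (1−p)·6 = -6p + 6
  -2p + 5 = -6p + 6  ⇒  4p = 1  ⇒  p = 1/4.
Colin's mix must leave Rosa indifferent between Down and Up.
  Rosa's payoff to Down: q·(-4) + (1−q)·2 = -6q + 2
  Rosa's payoff to Up: q·2 + (1−q)·(-3) = 5q - 3
  -6q + 2 = 5q - 3  ⇒  -11q = -5  ⇒  q = 5/11.

p = 1/4, q = 5/11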